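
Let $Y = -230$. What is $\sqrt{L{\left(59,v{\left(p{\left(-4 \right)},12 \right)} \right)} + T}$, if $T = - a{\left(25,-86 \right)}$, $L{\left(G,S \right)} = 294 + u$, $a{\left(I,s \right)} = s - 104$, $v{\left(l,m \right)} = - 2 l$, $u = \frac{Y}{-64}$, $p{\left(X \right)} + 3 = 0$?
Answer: $\frac{\sqrt{31206}}{8} \approx 22.082$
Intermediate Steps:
$p{\left(X \right)} = -3$ ($p{\left(X \right)} = -3 + 0 = -3$)
$u = \frac{115}{32}$ ($u = - \frac{230}{-64} = \left(-230\right) \left(- \frac{1}{64}\right) = \frac{115}{32} \approx 3.5938$)
$a{\left(I,s \right)} = -104 + s$ ($a{\left(I,s \right)} = s - 104 = -104 + s$)
$L{\left(G,S \right)} = \frac{9523}{32}$ ($L{\left(G,S \right)} = 294 + \frac{115}{32} = \frac{9523}{32}$)
$T = 190$ ($T = - (-104 - 86) = \left(-1\right) \left(-190\right) = 190$)
$\sqrt{L{\left(59,v{\left(p{\left(-4 \right)},12 \right)} \right)} + T} = \sqrt{\frac{9523}{32} + 190} = \sqrt{\frac{15603}{32}} = \frac{\sqrt{31206}}{8}$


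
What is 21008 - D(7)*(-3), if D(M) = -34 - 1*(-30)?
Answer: 20996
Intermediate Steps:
D(M) = -4 (D(M) = -34 + 30 = -4)
21008 - D(7)*(-3) = 21008 - (-4)*(-3) = 21008 - 1*12 = 21008 - 12 = 20996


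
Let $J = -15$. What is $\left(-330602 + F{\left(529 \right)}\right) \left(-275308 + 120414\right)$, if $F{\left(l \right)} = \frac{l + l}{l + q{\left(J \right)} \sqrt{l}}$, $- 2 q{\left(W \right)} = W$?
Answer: $\frac{3123689987220}{61} \approx 5.1208 \cdot 10^{10}$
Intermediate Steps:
$q{\left(W \right)} = - \frac{W}{2}$
$F{\left(l \right)} = \frac{2 l}{l + \frac{15 \sqrt{l}}{2}}$ ($F{\left(l \right)} = \frac{l + l}{l + \left(- \frac{1}{2}\right) \left(-15\right) \sqrt{l}} = \frac{2 l}{l + \frac{15 \sqrt{l}}{2}}$)
$\left(-330602 + F{\left(529 \right)}\right) \left(-275308 + 120414\right) = \left(-330602 + 4 \cdot 529 \frac{1}{2 \cdot 529 + 15 \sqrt{529}}\right) \left(-275308 + 120414\right) = \left(-330602 + 4 \cdot 529 \frac{1}{1058 + 15 \cdot 23}\right) \left(-154894\right) = \left(-330602 + 4 \cdot 529 \frac{1}{1058 + 345}\right) \left(-154894\right) = \left(-330602 + 4 \cdot 529 \cdot \frac{1}{1403}\right) \left(-154894\right) = \left(-330602 + \frac{92}{61}\right) \left(-154894\right) = \left(- \frac{20166630}{61}\right) \left(-154894\right) = \frac{3123689987220}{61}$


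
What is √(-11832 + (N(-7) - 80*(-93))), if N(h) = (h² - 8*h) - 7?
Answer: I*√4294 ≈ 65.529*I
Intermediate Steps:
N(h) = -7 + h² - 8*h
√(-11832 + (N(-7) - 80*(-93))) = √(-11832 + ((-7 + (-7)² - 8*(-7)) - 80*(-93))) = √(-11832 + ((-7 + 49 + 56) + 7440)) = √(-11832 + (98 + 7440)) = √(-11832 + 7538) = √(-4294) = I*√4294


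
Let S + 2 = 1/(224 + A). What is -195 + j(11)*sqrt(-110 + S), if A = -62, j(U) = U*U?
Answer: -195 + 121*I*sqrt(36286)/18 ≈ -195.0 + 1280.5*I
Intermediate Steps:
j(U) = U**2
S = -323/162 (S = -2 + 1/(224 - 62) = -2 + 1/162 = -323/162 ≈ -1.9938)
-195 + j(11)*sqrt(-110 + S) = -195 + 11**2*sqrt(-110 - 323/162) = -195 + 121*sqrt(-18143/162) = -195 + 121*(I*sqrt(36286)/18) = -195 + 121*I*sqrt(36286)/18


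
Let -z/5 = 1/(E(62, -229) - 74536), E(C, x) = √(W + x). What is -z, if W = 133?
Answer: -46585/694451924 - 5*I*√6/1388903848 ≈ -6.7082e-5 - 8.8181e-9*I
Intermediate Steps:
E(C, x) = √(133 + x)
z = -5/(-74536 + 4*I*√6) (z = -5/(√(133 - 229) - 74536) = -5/(√(-96) - 74536) = -5/(4*I*√6 - 74536) = -5/(-74536 + 4*I*√6) ≈ 6.7082e-5 + 8.8181e-9*I)
-z = -(46585/694451924 + 5*I*√6/1388903848) = -46585/694451924 - 5*I*√6/1388903848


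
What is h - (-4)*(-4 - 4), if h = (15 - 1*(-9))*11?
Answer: 232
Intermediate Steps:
h = 264 (h = (15 + 9)*11 = 24*11 = 264)
h - (-4)*(-4 - 4) = 264 - (-4)*(-4 - 4) = 264 - (-4)*(-8) = 264 - 1*32 = 264 - 32 = 232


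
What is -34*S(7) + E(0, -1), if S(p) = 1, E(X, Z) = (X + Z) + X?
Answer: -35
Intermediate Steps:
E(X, Z) = Z + 2*X
-34*S(7) + E(0, -1) = -34*1 + (-1 + 2*0) = -34 + (-1 + 0) = -34 - 1 = -35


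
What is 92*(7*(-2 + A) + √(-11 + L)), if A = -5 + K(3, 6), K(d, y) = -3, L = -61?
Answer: -6440 + 552*I*√2 ≈ -6440.0 + 780.65*I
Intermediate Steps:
A = -8 (A = -5 - 3 = -8)
92*(7*(-2 + A) + √(-11 + L)) = 92*(7*(-2 - 8) + √(-11 - 61)) = 92*(7*(-10) + √(-72)) = 92*(-70 + 6*I*√2) = -6440 + 552*I*√2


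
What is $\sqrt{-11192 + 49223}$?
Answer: $\sqrt{38031} \approx 195.02$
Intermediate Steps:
$\sqrt{-11192 + 49223} = \sqrt{38031}$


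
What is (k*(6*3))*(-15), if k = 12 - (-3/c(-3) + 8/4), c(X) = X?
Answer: -2430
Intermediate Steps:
k = 9 (k = 12 - (-3/(-3) + 8/4) = 12 - (-3*(-⅓) + 8*(¼)) = 12 - (1 + 2) = 12 - 1*3 = 12 - 3 = 9)
(k*(6*3))*(-15) = (9*(6*3))*(-15) = (9*18)*(-15) = 162*(-15) = -2430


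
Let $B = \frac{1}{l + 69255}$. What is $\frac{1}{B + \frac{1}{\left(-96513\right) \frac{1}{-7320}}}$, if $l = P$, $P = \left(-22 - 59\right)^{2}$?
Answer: $\frac{2439076536}{185023211} \approx 13.183$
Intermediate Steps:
$P = 6561$ ($P = \left(-81\right)^{2} = 6561$)
$l = 6561$
$B = \frac{1}{75816}$ ($B = \frac{1}{6561 + 69255} = \frac{1}{75816} \approx 1.319 \cdot 10^{-5}$)
$\frac{1}{B + \frac{1}{\left(-96513\right) \frac{1}{-7320}}} = \frac{1}{\frac{1}{75816} + \frac{1}{\left(-96513\right) \frac{1}{-7320}}} = \frac{1}{\frac{1}{75816} + \frac{1}{\left(-96513\right) \left(- \frac{1}{7320}\right)}} = \frac{1}{\frac{1}{75816} + \frac{1}{\frac{32171}{2440}}} = \frac{1}{\frac{1}{75816} + \frac{2440}{32171}} = \frac{1}{\frac{185023211}{2439076536}} = \frac{2439076536}{185023211}$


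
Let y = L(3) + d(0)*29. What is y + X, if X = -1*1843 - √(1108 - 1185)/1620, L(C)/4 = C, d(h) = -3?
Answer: -1918 - I*√77/1620 ≈ -1918.0 - 0.0054166*I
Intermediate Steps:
L(C) = 4*C
X = -1843 - I*√77/1620 (X = -1843 - √(-77)/1620 = -1843 - I*√77/1620 ≈ -1843.0 - 0.0054166*I)
y = -75 (y = 4*3 - 3*29 = 12 - 87 = -75)
y + X = -75 + (-1843 - I*√77/1620) = -1918 - I*√77/1620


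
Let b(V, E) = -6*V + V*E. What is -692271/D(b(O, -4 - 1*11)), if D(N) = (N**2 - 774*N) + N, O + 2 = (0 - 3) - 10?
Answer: 76919/16030 ≈ 4.7984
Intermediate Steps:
O = -15 (O = -2 + ((0 - 3) - 10) = -2 + (-3 - 10) = -2 - 13 = -15)
b(V, E) = -6*V + E*V
D(N) = N**2 - 773*N
-692271/D(b(O, -4 - 1*11)) = -692271*(-1/(15*(-773 - 15*(-6 + (-4 - 1*11)))*(-6 + (-4 - 1*11)))) = -692271*(-1/(15*(-773 - 15*(-6 + (-4 - 11)))*(-6 + (-4 - 11)))) = -692271*(-1/(15*(-773 - 15*(-6 - 15))*(-6 - 15))) = -692271*1/(315*(-773 - 15*(-21))) = -692271*1/(315*(-773 + 315)) = -692271/(315*(-458)) = -692271/(-144270) = -692271*(-1/144270) = 76919/16030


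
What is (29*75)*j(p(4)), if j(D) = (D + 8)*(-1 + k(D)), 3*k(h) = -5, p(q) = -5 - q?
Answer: 5800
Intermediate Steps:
k(h) = -5/3 (k(h) = (⅓)*(-5) = -5/3)
j(D) = -64/3 - 8*D/3 (j(D) = (D + 8)*(-1 - 5/3) = (8 + D)*(-8/3) = -64/3 - 8*D/3)
(29*75)*j(p(4)) = (29*75)*(-64/3 - 8*(-5 - 1*4)/3) = 2175*(-64/3 - 8*(-5 - 4)/3) = 2175*(-64/3 - 8/3*(-9)) = 2175*(-64/3 + 24) = 2175*(8/3) = 5800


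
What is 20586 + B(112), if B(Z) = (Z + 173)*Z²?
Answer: 3595626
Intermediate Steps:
B(Z) = Z²*(173 + Z) (B(Z) = (173 + Z)*Z² = Z²*(173 + Z))
20586 + B(112) = 20586 + 112²*(173 + 112) = 20586 + 12544*285 = 20586 + 3575040 = 3595626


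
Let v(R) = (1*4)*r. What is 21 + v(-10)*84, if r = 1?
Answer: 357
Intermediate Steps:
v(R) = 4 (v(R) = (1*4)*1 = 4*1 = 4)
21 + v(-10)*84 = 21 + 4*84 = 21 + 336 = 357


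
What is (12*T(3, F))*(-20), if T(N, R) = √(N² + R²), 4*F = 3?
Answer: -180*√17 ≈ -742.16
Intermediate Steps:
F = ¾ (F = (¼)*3 = ¾ ≈ 0.75000)
(12*T(3, F))*(-20) = (12*√(3² + (¾)²))*(-20) = (12*√(9 + 9/16))*(-20) = (12*√(153/16))*(-20) = (12*(3*√17/4))*(-20) = (9*√17)*(-20) = -180*√17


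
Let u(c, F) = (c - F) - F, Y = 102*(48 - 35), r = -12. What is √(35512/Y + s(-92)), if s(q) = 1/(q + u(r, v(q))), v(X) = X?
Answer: √4711089045/13260 ≈ 5.1763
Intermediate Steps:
Y = 1326 (Y = 102*13 = 1326)
u(c, F) = c - 2*F
s(q) = 1/(-12 - q) (s(q) = 1/(q + (-12 - 2*q)) = 1/(-12 - q))
√(35512/Y + s(-92)) = √(35512/1326 + 1/(-12 - 1*(-92))) = √(35512*(1/1326) + 1/(-12 + 92)) = √(17756/663 + 1/80) = √(1421143/53040) = √4711089045/13260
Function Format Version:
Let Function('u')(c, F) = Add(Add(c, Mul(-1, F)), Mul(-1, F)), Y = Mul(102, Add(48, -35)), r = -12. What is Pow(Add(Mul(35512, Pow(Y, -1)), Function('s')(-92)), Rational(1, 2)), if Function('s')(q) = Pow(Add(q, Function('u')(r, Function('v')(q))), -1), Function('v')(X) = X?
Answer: Mul(Rational(1, 13260), Pow(4711089045, Rational(1, 2))) ≈ 5.1763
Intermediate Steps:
Y = 1326 (Y = Mul(102, 13) = 1326)
Function('u')(c, F) = Add(c, Mul(-2, F))
Function('s')(q) = Pow(Add(-12, Mul(-1, q)), -1) (Function('s')(q) = Pow(Add(q, Add(-12, Mul(-2, q))), -1) = Pow(Add(-12, Mul(-1, q)), -1))
Pow(Add(Mul(35512, Pow(Y, -1)), Function('s')(-92)), Rational(1, 2)) = Pow(Add(Mul(35512, Pow(1326, -1)), Pow(Add(-12, Mul(-1, -92)), -1)), Rational(1, 2)) = Pow(Add(Mul(35512, Rational(1, 1326)), Pow(Add(-12, 92), -1)), Rational(1, 2)) = Pow(Add(Rational(17756, 663), Pow(80, -1)), Rational(1, 2)) = Pow(Add(Rational(17756, 663), Rational(1, 80)), Rational(1, 2)) = Pow(Rational(1421143, 53040), Rational(1, 2)) = Mul(Rational(1, 13260), Pow(4711089045, Rational(1, 2)))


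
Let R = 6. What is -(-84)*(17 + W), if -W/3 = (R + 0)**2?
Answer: -7644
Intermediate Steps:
W = -108 (W = -3*(6 + 0)**2 = -3*6**2 = -3*36 = -108)
-(-84)*(17 + W) = -(-84)*(17 - 108) = -(-84)*(-91) = -12*637 = -7644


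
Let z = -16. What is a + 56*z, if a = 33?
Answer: -863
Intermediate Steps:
a + 56*z = 33 + 56*(-16) = 33 - 896 = -863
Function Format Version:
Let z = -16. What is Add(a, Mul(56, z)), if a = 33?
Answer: -863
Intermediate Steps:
Add(a, Mul(56, z)) = Add(33, Mul(56, -16)) = Add(33, -896) = -863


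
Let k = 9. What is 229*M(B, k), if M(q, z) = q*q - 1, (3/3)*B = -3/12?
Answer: -3435/16 ≈ -214.69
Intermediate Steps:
B = -1/4 (B = -3/12 = -3*1/12 = -1/4 ≈ -0.25000)
M(q, z) = -1 + q**2 (M(q, z) = q**2 - 1 = -1 + q**2)
229*M(B, k) = 229*(-1 + (-1/4)**2) = 229*(-1 + 1/16) = 229*(-15/16) = -3435/16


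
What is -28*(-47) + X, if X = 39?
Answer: 1355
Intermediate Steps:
-28*(-47) + X = -28*(-47) + 39 = 1316 + 39 = 1355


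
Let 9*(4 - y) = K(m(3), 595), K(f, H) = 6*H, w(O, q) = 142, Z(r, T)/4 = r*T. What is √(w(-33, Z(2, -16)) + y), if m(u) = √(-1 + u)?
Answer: 4*I*√141/3 ≈ 15.832*I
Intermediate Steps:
Z(r, T) = 4*T*r (Z(r, T) = 4*(r*T) = 4*(T*r) = 4*T*r)
y = -1178/3 (y = 4 - 2*595/3 = 4 - ⅑*3570 = 4 - 1190/3 = -1178/3 ≈ -392.67)
√(w(-33, Z(2, -16)) + y) = √(142 - 1178/3) = √(-752/3) = 4*I*√141/3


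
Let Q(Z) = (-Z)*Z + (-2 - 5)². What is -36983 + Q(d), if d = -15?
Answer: -37159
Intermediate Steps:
Q(Z) = 49 - Z² (Q(Z) = -Z² + (-7)² = -Z² + 49 = 49 - Z²)
-36983 + Q(d) = -36983 + (49 - 1*(-15)²) = -36983 + (49 - 1*225) = -36983 + (49 - 225) = -36983 - 176 = -37159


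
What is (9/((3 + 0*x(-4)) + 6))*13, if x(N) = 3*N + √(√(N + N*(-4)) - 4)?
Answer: 13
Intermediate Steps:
x(N) = √(-4 + √3*√(-N)) + 3*N (x(N) = 3*N + √(√(N - 4*N) - 4) = 3*N + √(√(-3*N) - 4) = 3*N + √(√3*√(-N) - 4) = 3*N + √(-4 + √3*√(-N)) = √(-4 + √3*√(-N)) + 3*N)
(9/((3 + 0*x(-4)) + 6))*13 = (9/((3 + 0*(√(-4 + √3*√(-1*(-4))) + 3*(-4))) + 6))*13 = (9/((3 + 0*(√(-4 + √3*√4) - 12)) + 6))*13 = (9/((3 + 0*(√(-4 + √3*2) - 12)) + 6))*13 = (9/((3 + 0*(√(-4 + 2*√3) - 12)) + 6))*13 = (9/((3 + 0*(-12 + √(-4 + 2*√3))) + 6))*13 = (9/((3 + 0) + 6))*13 = (9/(3 + 6))*13 = (9/9)*13 = ((⅑)*9)*13 = 1*13 = 13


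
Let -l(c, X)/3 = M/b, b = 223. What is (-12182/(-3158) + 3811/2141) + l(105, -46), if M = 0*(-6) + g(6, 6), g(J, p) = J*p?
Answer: 3884914188/753882497 ≈ 5.1532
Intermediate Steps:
M = 36 (M = 0*(-6) + 6*6 = 0 + 36 = 36)
l(c, X) = -108/223
(-12182/(-3158) + 3811/2141) + l(105, -46) = (-12182/(-3158) + 3811/2141) - 108/223 = (-12182*(-1/3158) + 3811*(1/2141)) - 108/223 = (6091/1579 + 3811/2141) - 108/223 = 19058400/3380639 - 108/223 = 3884914188/753882497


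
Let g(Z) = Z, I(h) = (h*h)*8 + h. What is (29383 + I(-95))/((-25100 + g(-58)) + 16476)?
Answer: -50744/4341 ≈ -11.689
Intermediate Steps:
I(h) = h + 8*h² (I(h) = h²*8 + h = 8*h² + h = h + 8*h²)
(29383 + I(-95))/((-25100 + g(-58)) + 16476) = (29383 - 95*(1 + 8*(-95)))/((-25100 - 58) + 16476) = (29383 - 95*(1 - 760))/(-25158 + 16476) = (29383 - 95*(-759))/(-8682) = (29383 + 72105)*(-1/8682) = 101488*(-1/8682) = -50744/4341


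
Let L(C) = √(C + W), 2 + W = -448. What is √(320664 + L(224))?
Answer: √(320664 + I*√226) ≈ 566.27 + 0.01*I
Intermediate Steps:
W = -450 (W = -2 - 448 = -450)
L(C) = √(-450 + C) (L(C) = √(C - 450) = √(-450 + C))
√(320664 + L(224)) = √(320664 + √(-450 + 224)) = √(320664 + √(-226)) = √(320664 + I*√226)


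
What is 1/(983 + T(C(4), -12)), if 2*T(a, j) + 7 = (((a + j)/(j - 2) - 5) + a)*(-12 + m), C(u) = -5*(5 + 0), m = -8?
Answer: 14/17543 ≈ 0.00079804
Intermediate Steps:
C(u) = -25 (C(u) = -5*5 = -25)
T(a, j) = 93/2 - 10*a - 10*(a + j)/(-2 + j) (T(a, j) = -7/2 + ((((a + j)/(j - 2) - 5) + a)*(-12 - 8))/2 = -7/2 + ((((a + j)/(-2 + j) - 5) + a)*(-20))/2 = -7/2 + (((-5 + (a + j)/(-2 + j)) + a)*(-20))/2 = -7/2 + ((-5 + a + (a + j)/(-2 + j))*(-20))/2 = -7/2 + (100 - 20*a - 20*(a + j)/(-2 + j))/2 = -7/2 + (50 - 10*a - 10*(a + j)/(-2 + j)) = 93/2 - 10*a - 10*(a + j)/(-2 + j))
1/(983 + T(C(4), -12)) = 1/(983 + (-186 + 20*(-25) + 73*(-12) - 20*(-25)*(-12))/(2*(-2 - 12))) = 1/(983 + (½)*(-186 - 500 - 876 - 6000)/(-14)) = 1/(983 + (½)*(-1/14)*(-7562)) = 1/(983 + 3781/14) = 1/(17543/14) = 14/17543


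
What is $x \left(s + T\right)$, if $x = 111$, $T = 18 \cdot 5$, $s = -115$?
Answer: $-2775$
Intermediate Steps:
$T = 90$
$x \left(s + T\right) = 111 \left(-115 + 90\right) = 111 \left(-25\right) = -2775$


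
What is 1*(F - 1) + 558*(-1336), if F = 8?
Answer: -745481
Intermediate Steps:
1*(F - 1) + 558*(-1336) = 1*(8 - 1) + 558*(-1336) = 1*7 - 745488 = 7 - 745488 = -745481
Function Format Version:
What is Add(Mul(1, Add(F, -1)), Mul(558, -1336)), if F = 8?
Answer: -745481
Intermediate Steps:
Add(Mul(1, Add(F, -1)), Mul(558, -1336)) = Add(Mul(1, Add(8, -1)), Mul(558, -1336)) = Add(Mul(1, 7), -745488) = Add(7, -745488) = -745481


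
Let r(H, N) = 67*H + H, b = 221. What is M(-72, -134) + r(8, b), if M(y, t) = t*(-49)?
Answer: 7110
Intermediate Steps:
M(y, t) = -49*t
r(H, N) = 68*H
M(-72, -134) + r(8, b) = -49*(-134) + 68*8 = 6566 + 544 = 7110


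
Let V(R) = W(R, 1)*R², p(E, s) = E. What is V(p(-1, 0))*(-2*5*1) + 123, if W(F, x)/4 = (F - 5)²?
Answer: -1317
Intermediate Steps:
W(F, x) = 4*(-5 + F)² (W(F, x) = 4*(F - 5)² = 4*(-5 + F)²)
V(R) = 4*R²*(-5 + R)² (V(R) = (4*(-5 + R)²)*R² = 4*R²*(-5 + R)²)
V(p(-1, 0))*(-2*5*1) + 123 = (4*(-1)²*(-5 - 1)²)*(-2*5*1) + 123 = (4*1*(-6)²)*(-10*1) + 123 = (4*1*36)*(-10) + 123 = 144*(-10) + 123 = -1440 + 123 = -1317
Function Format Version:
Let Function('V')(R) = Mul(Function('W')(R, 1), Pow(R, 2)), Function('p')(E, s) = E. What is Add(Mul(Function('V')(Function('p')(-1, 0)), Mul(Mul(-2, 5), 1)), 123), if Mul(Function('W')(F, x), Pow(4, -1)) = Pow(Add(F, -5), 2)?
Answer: -1317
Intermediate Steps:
Function('W')(F, x) = Mul(4, Pow(Add(-5, F), 2)) (Function('W')(F, x) = Mul(4, Pow(Add(F, -5), 2)) = Mul(4, Pow(Add(-5, F), 2)))
Function('V')(R) = Mul(4, Pow(R, 2), Pow(Add(-5, R), 2)) (Function('V')(R) = Mul(Mul(4, Pow(Add(-5, R), 2)), Pow(R, 2)) = Mul(4, Pow(R, 2), Pow(Add(-5, R), 2)))
Add(Mul(Function('V')(Function('p')(-1, 0)), Mul(Mul(-2, 5), 1)), 123) = Add(Mul(Mul(4, Pow(-1, 2), Pow(Add(-5, -1), 2)), Mul(Mul(-2, 5), 1)), 123) = Add(Mul(Mul(4, 1, Pow(-6, 2)), Mul(-10, 1)), 123) = Add(Mul(Mul(4, 1, 36), -10), 123) = Add(Mul(144, -10), 123) = Add(-1440, 123) = -1317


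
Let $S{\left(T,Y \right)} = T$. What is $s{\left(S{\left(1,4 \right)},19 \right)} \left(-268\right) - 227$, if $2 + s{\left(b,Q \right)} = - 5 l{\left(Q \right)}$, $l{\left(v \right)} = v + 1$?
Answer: $27109$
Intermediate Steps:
$l{\left(v \right)} = 1 + v$
$s{\left(b,Q \right)} = -7 - 5 Q$ ($s{\left(b,Q \right)} = -2 - 5 \left(1 + Q\right) = -2 - \left(5 + 5 Q\right) = -7 - 5 Q$)
$s{\left(S{\left(1,4 \right)},19 \right)} \left(-268\right) - 227 = \left(-7 - 95\right) \left(-268\right) - 227 = \left(-102\right) \left(-268\right) - 227 = 27336 - 227 = 27109$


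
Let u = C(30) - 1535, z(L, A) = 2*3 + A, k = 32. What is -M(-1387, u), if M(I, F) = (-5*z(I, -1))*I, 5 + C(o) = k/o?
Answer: -34675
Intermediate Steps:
z(L, A) = 6 + A
C(o) = -5 + 32/o
u = -23084/15 (u = (-5 + 32/30) - 1535 = (-5 + 32*(1/30)) - 1535 = (-5 + 16/15) - 1535 = -59/15 - 1535 = -23084/15 ≈ -1538.9)
M(I, F) = -25*I (M(I, F) = (-5*(6 - 1))*I = (-5*5)*I = -25*I)
-M(-1387, u) = -(-25)*(-1387) = -1*34675 = -34675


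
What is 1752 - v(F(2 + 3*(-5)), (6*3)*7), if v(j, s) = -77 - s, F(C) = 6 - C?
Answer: 1955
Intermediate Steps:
1752 - v(F(2 + 3*(-5)), (6*3)*7) = 1752 - (-77 - 6*3*7) = 1752 - (-77 - 18*7) = 1752 - (-77 - 1*126) = 1752 - (-77 - 126) = 1752 - 1*(-203) = 1752 + 203 = 1955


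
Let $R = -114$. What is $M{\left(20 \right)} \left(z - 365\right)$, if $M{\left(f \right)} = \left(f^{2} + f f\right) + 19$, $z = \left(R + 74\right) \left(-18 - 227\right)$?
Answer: $7727265$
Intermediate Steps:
$z = 9800$ ($z = \left(-114 + 74\right) \left(-18 - 227\right) = \left(-40\right) \left(-245\right) = 9800$)
$M{\left(f \right)} = 19 + 2 f^{2}$ ($M{\left(f \right)} = \left(f^{2} + f^{2}\right) + 19 = 2 f^{2} + 19 = 19 + 2 f^{2}$)
$M{\left(20 \right)} \left(z - 365\right) = \left(19 + 2 \cdot 20^{2}\right) \left(9800 - 365\right) = \left(19 + 2 \cdot 400\right) 9435 = \left(19 + 800\right) 9435 = 819 \cdot 9435 = 7727265$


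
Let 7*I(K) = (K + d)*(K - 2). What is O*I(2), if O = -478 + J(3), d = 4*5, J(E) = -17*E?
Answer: 0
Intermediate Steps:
d = 20
O = -529 (O = -478 - 17*3 = -478 - 51 = -529)
I(K) = (-2 + K)*(20 + K)/7 (I(K) = ((K + 20)*(K - 2))/7 = ((20 + K)*(-2 + K))/7 = ((-2 + K)*(20 + K))/7 = (-2 + K)*(20 + K)/7)
O*I(2) = -529*(-40/7 + (⅐)*2² + (18/7)*2) = -529*(-40/7 + (⅐)*4 + 36/7) = -529*(-40/7 + 4/7 + 36/7) = -529*0 = 0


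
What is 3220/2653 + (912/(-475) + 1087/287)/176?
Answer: 585966221/478601200 ≈ 1.2243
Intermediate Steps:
3220/2653 + (912/(-475) + 1087/287)/176 = 3220*(1/2653) + (912*(-1/475) + 1087*(1/287))*(1/176) = 460/379 + (-48/25 + 1087/287)*(1/176) = 460/379 + (13399/7175)*(1/176) = 460/379 + 13399/1262800 = 585966221/478601200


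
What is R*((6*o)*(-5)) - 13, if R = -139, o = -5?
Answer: -20863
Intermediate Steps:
R*((6*o)*(-5)) - 13 = -139*6*(-5)*(-5) - 13 = -(-4170)*(-5) - 13 = -139*150 - 13 = -20850 - 13 = -20863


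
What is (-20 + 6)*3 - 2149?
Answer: -2191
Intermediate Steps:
(-20 + 6)*3 - 2149 = -14*3 - 2149 = -42 - 2149 = -2191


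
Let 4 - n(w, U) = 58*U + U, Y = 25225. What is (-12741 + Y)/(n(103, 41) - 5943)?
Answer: -6242/4179 ≈ -1.4937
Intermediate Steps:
n(w, U) = 4 - 59*U (n(w, U) = 4 - (58*U + U) = 4 - 59*U)
(-12741 + Y)/(n(103, 41) - 5943) = (-12741 + 25225)/((4 - 59*41) - 5943) = 12484/((4 - 2419) - 5943) = 12484/(-2415 - 5943) = 12484/(-8358) = 12484*(-1/8358) = -6242/4179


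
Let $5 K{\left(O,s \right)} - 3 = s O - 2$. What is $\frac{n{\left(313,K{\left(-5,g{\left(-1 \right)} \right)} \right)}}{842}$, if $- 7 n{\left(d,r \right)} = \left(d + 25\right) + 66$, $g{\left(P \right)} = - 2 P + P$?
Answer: $- \frac{202}{2947} \approx -0.068544$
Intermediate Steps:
$g{\left(P \right)} = - P$
$K{\left(O,s \right)} = \frac{1}{5} + \frac{O s}{5}$ ($K{\left(O,s \right)} = \frac{3}{5} + \frac{s O - 2}{5} = \frac{3}{5} + \frac{O s - 2}{5} = \frac{3}{5} + \frac{-2 + O s}{5} = \frac{3}{5} + \left(- \frac{2}{5} + \frac{O s}{5}\right) = \frac{1}{5} + \frac{O s}{5}$)
$n{\left(d,r \right)} = -13 - \frac{d}{7}$ ($n{\left(d,r \right)} = - \frac{\left(d + 25\right) + 66}{7} = - \frac{\left(25 + d\right) + 66}{7} = - \frac{91 + d}{7} = -13 - \frac{d}{7}$)
$\frac{n{\left(313,K{\left(-5,g{\left(-1 \right)} \right)} \right)}}{842} = \frac{-13 - \frac{313}{7}}{842} = \left(-13 - \frac{313}{7}\right) \frac{1}{842} = \left(- \frac{404}{7}\right) \frac{1}{842} = - \frac{202}{2947}$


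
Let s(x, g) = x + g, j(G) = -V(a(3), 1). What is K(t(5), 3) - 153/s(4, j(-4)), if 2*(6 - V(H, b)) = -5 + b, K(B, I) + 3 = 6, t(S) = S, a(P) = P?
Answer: 165/4 ≈ 41.250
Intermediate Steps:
K(B, I) = 3 (K(B, I) = -3 + 6 = 3)
V(H, b) = 17/2 - b/2 (V(H, b) = 6 - (-5 + b)/2 = 6 + (5/2 - b/2) = 17/2 - b/2)
j(G) = -8 (j(G) = -(17/2 - ½*1) = -(17/2 - ½) = -1*8 = -8)
s(x, g) = g + x
K(t(5), 3) - 153/s(4, j(-4)) = 3 - 153/(-8 + 4) = 3 - 153/(-4) = 3 - 153*(-1)/4 = 3 - 3*(-51/4) = 3 + 153/4 = 165/4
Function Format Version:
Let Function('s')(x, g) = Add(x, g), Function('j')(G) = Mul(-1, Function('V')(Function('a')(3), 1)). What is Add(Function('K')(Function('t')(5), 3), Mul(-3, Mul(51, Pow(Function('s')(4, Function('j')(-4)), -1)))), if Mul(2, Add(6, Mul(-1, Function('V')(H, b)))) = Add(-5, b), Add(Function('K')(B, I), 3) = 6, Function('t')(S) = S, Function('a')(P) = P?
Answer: Rational(165, 4) ≈ 41.250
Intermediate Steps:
Function('K')(B, I) = 3 (Function('K')(B, I) = Add(-3, 6) = 3)
Function('V')(H, b) = Add(Rational(17, 2), Mul(Rational(-1, 2), b)) (Function('V')(H, b) = Add(6, Mul(Rational(-1, 2), Add(-5, b))) = Add(6, Add(Rational(5, 2), Mul(Rational(-1, 2), b))) = Add(Rational(17, 2), Mul(Rational(-1, 2), b)))
Function('j')(G) = -8 (Function('j')(G) = Mul(-1, Add(Rational(17, 2), Mul(Rational(-1, 2), 1))) = Mul(-1, Add(Rational(17, 2), Rational(-1, 2))) = Mul(-1, 8) = -8)
Function('s')(x, g) = Add(g, x)
Add(Function('K')(Function('t')(5), 3), Mul(-3, Mul(51, Pow(Function('s')(4, Function('j')(-4)), -1)))) = Add(3, Mul(-3, Mul(51, Pow(Add(-8, 4), -1)))) = Add(3, Mul(-3, Mul(51, Pow(-4, -1)))) = Add(3, Mul(-3, Mul(51, Rational(-1, 4)))) = Add(3, Mul(-3, Rational(-51, 4))) = Add(3, Rational(153, 4)) = Rational(165, 4)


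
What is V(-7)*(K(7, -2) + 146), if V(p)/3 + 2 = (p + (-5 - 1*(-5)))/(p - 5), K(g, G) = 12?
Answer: -1343/2 ≈ -671.50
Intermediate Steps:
V(p) = -6 + 3*p/(-5 + p) (V(p) = -6 + 3*((p + (-5 - 1*(-5)))/(p - 5)) = -6 + 3*((p + (-5 + 5))/(-5 + p)) = -6 + 3*((p + 0)/(-5 + p)) = -6 + 3*(p/(-5 + p)) = -6 + 3*p/(-5 + p))
V(-7)*(K(7, -2) + 146) = (3*(10 - 1*(-7))/(-5 - 7))*(12 + 146) = (3*(10 + 7)/(-12))*158 = (3*(-1/12)*17)*158 = -17/4*158 = -1343/2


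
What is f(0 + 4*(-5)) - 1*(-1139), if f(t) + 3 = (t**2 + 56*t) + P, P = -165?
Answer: 251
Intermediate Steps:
f(t) = -168 + t**2 + 56*t (f(t) = -3 + ((t**2 + 56*t) - 165) = -3 + (-165 + t**2 + 56*t) = -168 + t**2 + 56*t)
f(0 + 4*(-5)) - 1*(-1139) = (-168 + (0 + 4*(-5))**2 + 56*(0 + 4*(-5))) - 1*(-1139) = (-168 + (0 - 20)**2 + 56*(0 - 20)) + 1139 = (-168 + (-20)**2 + 56*(-20)) + 1139 = (-168 + 400 - 1120) + 1139 = -888 + 1139 = 251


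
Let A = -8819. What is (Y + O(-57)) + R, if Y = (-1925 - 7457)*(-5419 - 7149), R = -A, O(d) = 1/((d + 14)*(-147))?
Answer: 745383666196/6321 ≈ 1.1792e+8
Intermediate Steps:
O(d) = -1/(147*(14 + d)) (O(d) = -1/147/(14 + d) = -1/(147*(14 + d)))
R = 8819 (R = -1*(-8819) = 8819)
Y = 117912976 (Y = -9382*(-12568) = 117912976)
(Y + O(-57)) + R = (117912976 - 1/(2058 + 147*(-57))) + 8819 = (117912976 - 1/(2058 - 8379)) + 8819 = (117912976 - 1/(-6321)) + 8819 = (117912976 - 1*(-1/6321)) + 8819 = (117912976 + 1/6321) + 8819 = 745327921297/6321 + 8819 = 745383666196/6321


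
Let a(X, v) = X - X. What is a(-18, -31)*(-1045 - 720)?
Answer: 0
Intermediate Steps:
a(X, v) = 0
a(-18, -31)*(-1045 - 720) = 0*(-1045 - 720) = 0*(-1765) = 0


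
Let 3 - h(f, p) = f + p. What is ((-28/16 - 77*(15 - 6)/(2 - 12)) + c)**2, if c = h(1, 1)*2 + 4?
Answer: 2163841/400 ≈ 5409.6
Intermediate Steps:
h(f, p) = 3 - f - p (h(f, p) = 3 - (f + p) = 3 + (-f - p) = 3 - f - p)
c = 6 (c = (3 - 1*1 - 1*1)*2 + 4 = (3 - 1 - 1)*2 + 4 = 1*2 + 4 = 2 + 4 = 6)
((-28/16 - 77*(15 - 6)/(2 - 12)) + c)**2 = ((-28/16 - 77*(15 - 6)/(2 - 12)) + 6)**2 = ((-28*1/16 - 77/((-10/9))) + 6)**2 = ((-7/4 - 77/((-10*1/9))) + 6)**2 = ((-7/4 - 77/(-10/9)) + 6)**2 = ((-7/4 - 77*(-9/10)) + 6)**2 = ((-7/4 + 693/10) + 6)**2 = (1351/20 + 6)**2 = (1471/20)**2 = 2163841/400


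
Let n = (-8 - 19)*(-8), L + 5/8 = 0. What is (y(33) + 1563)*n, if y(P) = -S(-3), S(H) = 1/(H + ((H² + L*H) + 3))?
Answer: 9790056/29 ≈ 3.3759e+5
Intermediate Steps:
L = -5/8 (L = -5/8 + 0 = -5/8 ≈ -0.62500)
S(H) = 1/(3 + H² + 3*H/8) (S(H) = 1/(H + ((H² - 5*H/8) + 3)) = 1/(H + (3 + H² - 5*H/8)) = 1/(3 + H² + 3*H/8))
n = 216 (n = -27*(-8) = 216)
y(P) = -8/87 (y(P) = -8/(24 + 3*(-3) + 8*(-3)²) = -8/(24 - 9 + 8*9) = -8/(24 - 9 + 72) = -8/87)
(y(33) + 1563)*n = (-8/87 + 1563)*216 = (135973/87)*216 = 9790056/29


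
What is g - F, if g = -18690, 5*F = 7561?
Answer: -101011/5 ≈ -20202.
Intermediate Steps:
F = 7561/5 (F = (⅕)*7561 = 7561/5 ≈ 1512.2)
g - F = -18690 - 1*7561/5 = -18690 - 7561/5 = -101011/5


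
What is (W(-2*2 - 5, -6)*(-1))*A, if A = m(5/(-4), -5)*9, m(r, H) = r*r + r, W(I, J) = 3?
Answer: -135/16 ≈ -8.4375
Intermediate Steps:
m(r, H) = r + r**2 (m(r, H) = r**2 + r = r + r**2)
A = 45/16 (A = ((5/(-4))*(1 + 5/(-4)))*9 = ((5*(-1/4))*(1 + 5*(-1/4)))*9 = -5*(1 - 5/4)/4*9 = -5/4*(-1/4)*9 = (5/16)*9 = 45/16 ≈ 2.8125)
(W(-2*2 - 5, -6)*(-1))*A = (3*(-1))*(45/16) = -3*45/16 = -135/16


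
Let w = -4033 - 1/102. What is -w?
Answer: 411367/102 ≈ 4033.0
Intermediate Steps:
w = -411367/102 (w = -4033 - 1*1/102 = -4033 - 1/102 = -411367/102 ≈ -4033.0)
-w = -1*(-411367/102) = 411367/102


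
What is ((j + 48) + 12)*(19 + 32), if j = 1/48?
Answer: 48977/16 ≈ 3061.1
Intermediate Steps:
j = 1/48 ≈ 0.020833
((j + 48) + 12)*(19 + 32) = ((1/48 + 48) + 12)*(19 + 32) = (2305/48 + 12)*51 = (2881/48)*51 = 48977/16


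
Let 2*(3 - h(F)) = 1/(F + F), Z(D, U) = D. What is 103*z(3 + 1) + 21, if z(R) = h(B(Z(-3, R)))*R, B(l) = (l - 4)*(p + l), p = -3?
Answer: 52691/42 ≈ 1254.5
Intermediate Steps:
B(l) = (-4 + l)*(-3 + l) (B(l) = (l - 4)*(-3 + l) = (-4 + l)*(-3 + l))
h(F) = 3 - 1/(4*F) (h(F) = 3 - 1/(2*(F + F)) = 3 - 1/(2*F)/2 = 3 - 1/(4*F))
z(R) = 503*R/168 (z(R) = (3 - 1/(4*(12 + (-3)² - 7*(-3))))*R = (3 - 1/(4*(12 + 9 + 21)))*R = (3 - ¼/42)*R = (3 - ¼*1/42)*R = (3 - 1/168)*R = 503*R/168)
103*z(3 + 1) + 21 = 103*(503*(3 + 1)/168) + 21 = 103*((503/168)*4) + 21 = 103*(503/42) + 21 = 51809/42 + 21 = 52691/42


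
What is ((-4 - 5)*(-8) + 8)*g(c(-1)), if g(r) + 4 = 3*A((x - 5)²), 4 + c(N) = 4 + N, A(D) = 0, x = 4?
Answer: -320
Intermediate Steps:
c(N) = N (c(N) = -4 + (4 + N) = N)
g(r) = -4 (g(r) = -4 + 3*0 = -4 + 0 = -4)
((-4 - 5)*(-8) + 8)*g(c(-1)) = ((-4 - 5)*(-8) + 8)*(-4) = (-9*(-8) + 8)*(-4) = (72 + 8)*(-4) = 80*(-4) = -320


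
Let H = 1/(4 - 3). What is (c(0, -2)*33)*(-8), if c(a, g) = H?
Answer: -264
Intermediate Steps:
H = 1 (H = 1/1 = 1)
c(a, g) = 1
(c(0, -2)*33)*(-8) = (1*33)*(-8) = 33*(-8) = -264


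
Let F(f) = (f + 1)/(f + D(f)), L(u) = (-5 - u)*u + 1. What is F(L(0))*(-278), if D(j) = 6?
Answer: -556/7 ≈ -79.429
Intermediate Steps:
L(u) = 1 + u*(-5 - u) (L(u) = u*(-5 - u) + 1 = 1 + u*(-5 - u))
F(f) = (1 + f)/(6 + f) (F(f) = (f + 1)/(f + 6) = (1 + f)/(6 + f))
F(L(0))*(-278) = ((1 + (1 - 1*0² - 5*0))/(6 + (1 - 1*0² - 5*0)))*(-278) = ((1 + (1 - 1*0 + 0))/(6 + (1 - 1*0 + 0)))*(-278) = ((1 + (1 + 0 + 0))/(6 + (1 + 0 + 0)))*(-278) = ((1 + 1)/(6 + 1))*(-278) = (2/7)*(-278) = -556/7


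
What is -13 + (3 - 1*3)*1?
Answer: -13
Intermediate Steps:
-13 + (3 - 1*3)*1 = -13 + (3 - 3)*1 = -13 + 0*1 = -13 + 0 = -13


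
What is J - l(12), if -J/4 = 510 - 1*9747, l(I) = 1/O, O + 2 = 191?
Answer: 6983171/189 ≈ 36948.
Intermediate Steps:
O = 189 (O = -2 + 191 = 189)
l(I) = 1/189
J = 36948 (J = -4*(510 - 1*9747) = -4*(510 - 9747) = -4*(-9237) = 36948)
J - l(12) = 36948 - 1*1/189 = 36948 - 1/189 = 6983171/189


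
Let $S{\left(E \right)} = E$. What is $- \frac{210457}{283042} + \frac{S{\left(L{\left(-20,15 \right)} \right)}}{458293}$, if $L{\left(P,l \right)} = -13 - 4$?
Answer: $- \frac{96455781615}{129716167306} \approx -0.74359$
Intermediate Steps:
$L{\left(P,l \right)} = -17$
$- \frac{210457}{283042} + \frac{S{\left(L{\left(-20,15 \right)} \right)}}{458293} = - \frac{210457}{283042} - \frac{17}{458293} = - \frac{96455781615}{129716167306}$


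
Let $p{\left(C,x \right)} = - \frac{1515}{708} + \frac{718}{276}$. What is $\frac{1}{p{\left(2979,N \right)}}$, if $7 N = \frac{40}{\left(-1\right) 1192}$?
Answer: $\frac{16284}{7517} \approx 2.1663$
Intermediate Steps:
$N = - \frac{5}{1043}$ ($N = \frac{40 \frac{1}{\left(-1\right) 1192}}{7} = \frac{40 \frac{1}{-1192}}{7} = \frac{40 \left(- \frac{1}{1192}\right)}{7} = \frac{1}{7} \left(- \frac{5}{149}\right) = - \frac{5}{1043} \approx -0.0047939$)
$p{\left(C,x \right)} = \frac{7517}{16284}$ ($p{\left(C,x \right)} = \left(-1515\right) \frac{1}{708} + 718 \cdot \frac{1}{276} = - \frac{505}{236} + \frac{359}{138} = \frac{7517}{16284}$)
$\frac{1}{p{\left(2979,N \right)}} = \frac{1}{\frac{7517}{16284}} = \frac{16284}{7517}$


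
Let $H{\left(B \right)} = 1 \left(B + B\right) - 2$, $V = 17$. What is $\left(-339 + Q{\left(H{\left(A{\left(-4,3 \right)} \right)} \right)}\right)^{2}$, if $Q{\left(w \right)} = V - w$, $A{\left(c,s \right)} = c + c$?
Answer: $92416$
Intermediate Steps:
$A{\left(c,s \right)} = 2 c$
$H{\left(B \right)} = -2 + 2 B$ ($H{\left(B \right)} = 1 \cdot 2 B - 2 = 2 B - 2 = -2 + 2 B$)
$Q{\left(w \right)} = 17 - w$
$\left(-339 + Q{\left(H{\left(A{\left(-4,3 \right)} \right)} \right)}\right)^{2} = \left(-339 + \left(17 - \left(-2 + 2 \cdot 2 \left(-4\right)\right)\right)\right)^{2} = \left(-339 + \left(17 - \left(-2 + 2 \left(-8\right)\right)\right)\right)^{2} = \left(-339 + \left(17 - \left(-2 - 16\right)\right)\right)^{2} = \left(-339 + \left(17 - -18\right)\right)^{2} = \left(-339 + \left(17 + 18\right)\right)^{2} = \left(-339 + 35\right)^{2} = \left(-304\right)^{2} = 92416$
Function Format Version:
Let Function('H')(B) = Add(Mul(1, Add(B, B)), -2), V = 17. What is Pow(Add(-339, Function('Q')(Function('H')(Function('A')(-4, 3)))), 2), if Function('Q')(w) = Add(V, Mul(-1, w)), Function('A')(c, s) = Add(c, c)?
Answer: 92416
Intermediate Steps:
Function('A')(c, s) = Mul(2, c)
Function('H')(B) = Add(-2, Mul(2, B)) (Function('H')(B) = Add(Mul(1, Mul(2, B)), -2) = Add(Mul(2, B), -2) = Add(-2, Mul(2, B)))
Function('Q')(w) = Add(17, Mul(-1, w))
Pow(Add(-339, Function('Q')(Function('H')(Function('A')(-4, 3)))), 2) = Pow(Add(-339, Add(17, Mul(-1, Add(-2, Mul(2, Mul(2, -4)))))), 2) = Pow(Add(-339, Add(17, Mul(-1, Add(-2, Mul(2, -8))))), 2) = Pow(Add(-339, Add(17, Mul(-1, Add(-2, -16)))), 2) = Pow(Add(-339, Add(17, Mul(-1, -18))), 2) = Pow(Add(-339, Add(17, 18)), 2) = Pow(Add(-339, 35), 2) = Pow(-304, 2) = 92416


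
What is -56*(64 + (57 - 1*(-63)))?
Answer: -10304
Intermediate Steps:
-56*(64 + (57 - 1*(-63))) = -56*(64 + (57 + 63)) = -56*(64 + 120) = -56*184 = -10304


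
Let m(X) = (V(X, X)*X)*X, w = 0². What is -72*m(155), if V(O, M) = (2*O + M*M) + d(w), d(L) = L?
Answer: -42094683000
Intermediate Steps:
w = 0
V(O, M) = M² + 2*O (V(O, M) = (2*O + M*M) + 0 = (2*O + M²) + 0 = (M² + 2*O) + 0 = M² + 2*O)
m(X) = X²*(X² + 2*X) (m(X) = ((X² + 2*X)*X)*X = (X*(X² + 2*X))*X = X²*(X² + 2*X))
-72*m(155) = -72*155³*(2 + 155) = -268119000*157 = -72*584648375 = -42094683000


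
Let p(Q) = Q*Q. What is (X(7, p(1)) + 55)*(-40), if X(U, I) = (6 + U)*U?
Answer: -5840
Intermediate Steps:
p(Q) = Q²
X(U, I) = U*(6 + U)
(X(7, p(1)) + 55)*(-40) = (7*(6 + 7) + 55)*(-40) = (7*13 + 55)*(-40) = (91 + 55)*(-40) = 146*(-40) = -5840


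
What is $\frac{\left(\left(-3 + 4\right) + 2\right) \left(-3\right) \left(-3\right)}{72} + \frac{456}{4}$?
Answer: $\frac{915}{8} \approx 114.38$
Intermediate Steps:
$\frac{\left(\left(-3 + 4\right) + 2\right) \left(-3\right) \left(-3\right)}{72} + \frac{456}{4} = \left(1 + 2\right) \left(-3\right) \left(-3\right) \frac{1}{72} + 456 \cdot \frac{1}{4} = 3 \left(-3\right) \left(-3\right) \frac{1}{72} + 114 = \left(-9\right) \left(-3\right) \frac{1}{72} + 114 = 27 \cdot \frac{1}{72} + 114 = \frac{3}{8} + 114 = \frac{915}{8}$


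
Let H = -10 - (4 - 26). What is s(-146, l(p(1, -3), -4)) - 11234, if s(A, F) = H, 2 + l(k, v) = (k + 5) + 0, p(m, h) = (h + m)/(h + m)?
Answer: -11222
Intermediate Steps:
p(m, h) = 1
H = 12 (H = -10 - 1*(-22) = -10 + 22 = 12)
l(k, v) = 3 + k (l(k, v) = -2 + ((k + 5) + 0) = -2 + ((5 + k) + 0) = -2 + (5 + k) = 3 + k)
s(A, F) = 12
s(-146, l(p(1, -3), -4)) - 11234 = 12 - 11234 = -11222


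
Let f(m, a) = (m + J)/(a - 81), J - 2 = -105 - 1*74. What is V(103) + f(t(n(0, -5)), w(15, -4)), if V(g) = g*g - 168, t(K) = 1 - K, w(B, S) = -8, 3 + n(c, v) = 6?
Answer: 929428/89 ≈ 10443.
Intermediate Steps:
n(c, v) = 3 (n(c, v) = -3 + 6 = 3)
J = -177 (J = 2 + (-105 - 1*74) = 2 + (-105 - 74) = 2 - 179 = -177)
f(m, a) = (-177 + m)/(-81 + a) (f(m, a) = (m - 177)/(a - 81) = (-177 + m)/(-81 + a))
V(g) = -168 + g² (V(g) = g² - 168 = -168 + g²)
V(103) + f(t(n(0, -5)), w(15, -4)) = (-168 + 103²) + (-177 + (1 - 1*3))/(-81 - 8) = (-168 + 10609) + (-177 + (1 - 3))/(-89) = 10441 - (-177 - 2)/89 = 10441 - 1/89*(-179) = 10441 + 179/89 = 929428/89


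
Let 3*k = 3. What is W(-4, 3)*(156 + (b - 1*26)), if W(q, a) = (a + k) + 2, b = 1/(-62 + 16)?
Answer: 17937/23 ≈ 779.87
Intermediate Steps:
b = -1/46 (b = 1/(-46) = -1/46 ≈ -0.021739)
k = 1 (k = (⅓)*3 = 1)
W(q, a) = 3 + a (W(q, a) = (a + 1) + 2 = (1 + a) + 2 = 3 + a)
W(-4, 3)*(156 + (b - 1*26)) = (3 + 3)*(156 + (-1/46 - 1*26)) = 6*(156 + (-1/46 - 26)) = 6*(156 - 1197/46) = 6*(5979/46) = 17937/23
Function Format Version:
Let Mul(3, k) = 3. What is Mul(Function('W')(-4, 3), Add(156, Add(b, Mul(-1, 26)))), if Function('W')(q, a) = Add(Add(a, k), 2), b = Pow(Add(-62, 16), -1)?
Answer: Rational(17937, 23) ≈ 779.87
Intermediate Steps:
b = Rational(-1, 46) (b = Pow(-46, -1) = Rational(-1, 46) ≈ -0.021739)
k = 1 (k = Mul(Rational(1, 3), 3) = 1)
Function('W')(q, a) = Add(3, a) (Function('W')(q, a) = Add(Add(a, 1), 2) = Add(Add(1, a), 2) = Add(3, a))
Mul(Function('W')(-4, 3), Add(156, Add(b, Mul(-1, 26)))) = Mul(Add(3, 3), Add(156, Add(Rational(-1, 46), Mul(-1, 26)))) = Mul(6, Add(156, Add(Rational(-1, 46), -26))) = Mul(6, Add(156, Rational(-1197, 46))) = Mul(6, Rational(5979, 46)) = Rational(17937, 23)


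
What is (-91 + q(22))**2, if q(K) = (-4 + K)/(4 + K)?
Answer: 1378276/169 ≈ 8155.5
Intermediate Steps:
q(K) = (-4 + K)/(4 + K)
(-91 + q(22))**2 = (-91 + (-4 + 22)/(4 + 22))**2 = (-91 + 18/26)**2 = (-91 + (1/26)*18)**2 = (-91 + 9/13)**2 = (-1174/13)**2 = 1378276/169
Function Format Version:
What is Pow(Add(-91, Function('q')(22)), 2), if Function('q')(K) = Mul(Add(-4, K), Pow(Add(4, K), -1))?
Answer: Rational(1378276, 169) ≈ 8155.5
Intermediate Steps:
Function('q')(K) = Mul(Pow(Add(4, K), -1), Add(-4, K))
Pow(Add(-91, Function('q')(22)), 2) = Pow(Add(-91, Mul(Pow(Add(4, 22), -1), Add(-4, 22))), 2) = Pow(Add(-91, Mul(Pow(26, -1), 18)), 2) = Pow(Add(-91, Mul(Rational(1, 26), 18)), 2) = Pow(Add(-91, Rational(9, 13)), 2) = Pow(Rational(-1174, 13), 2) = Rational(1378276, 169)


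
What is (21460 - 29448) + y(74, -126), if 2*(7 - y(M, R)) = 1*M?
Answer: -8018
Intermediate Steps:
y(M, R) = 7 - M/2
(21460 - 29448) + y(74, -126) = (21460 - 29448) + (7 - ½*74) = -7988 + (7 - 37) = -7988 - 30 = -8018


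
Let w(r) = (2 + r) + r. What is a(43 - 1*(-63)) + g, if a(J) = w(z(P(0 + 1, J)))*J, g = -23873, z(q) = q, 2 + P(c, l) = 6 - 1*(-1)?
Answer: -22601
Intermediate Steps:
P(c, l) = 5 (P(c, l) = -2 + (6 - 1*(-1)) = -2 + (6 + 1) = -2 + 7 = 5)
w(r) = 2 + 2*r
a(J) = 12*J (a(J) = (2 + 2*5)*J = (2 + 10)*J = 12*J)
a(43 - 1*(-63)) + g = 12*(43 - 1*(-63)) - 23873 = 12*(43 + 63) - 23873 = 12*106 - 23873 = 1272 - 23873 = -22601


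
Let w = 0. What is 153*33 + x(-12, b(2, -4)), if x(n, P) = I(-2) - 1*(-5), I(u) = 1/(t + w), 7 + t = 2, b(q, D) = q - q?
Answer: 25269/5 ≈ 5053.8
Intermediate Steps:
b(q, D) = 0
t = -5 (t = -7 + 2 = -5)
I(u) = -⅕ (I(u) = 1/(-5 + 0) = 1/(-5) = -⅕)
x(n, P) = 24/5 (x(n, P) = -⅕ - 1*(-5) = -⅕ + 5 = 24/5)
153*33 + x(-12, b(2, -4)) = 153*33 + 24/5 = 5049 + 24/5 = 25269/5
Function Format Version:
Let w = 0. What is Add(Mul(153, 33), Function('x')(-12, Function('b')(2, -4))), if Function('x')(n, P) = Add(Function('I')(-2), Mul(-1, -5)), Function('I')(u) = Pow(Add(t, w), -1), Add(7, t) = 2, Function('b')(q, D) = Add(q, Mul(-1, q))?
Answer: Rational(25269, 5) ≈ 5053.8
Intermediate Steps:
Function('b')(q, D) = 0
t = -5 (t = Add(-7, 2) = -5)
Function('I')(u) = Rational(-1, 5) (Function('I')(u) = Pow(Add(-5, 0), -1) = Pow(-5, -1) = Rational(-1, 5))
Function('x')(n, P) = Rational(24, 5) (Function('x')(n, P) = Add(Rational(-1, 5), Mul(-1, -5)) = Add(Rational(-1, 5), 5) = Rational(24, 5))
Add(Mul(153, 33), Function('x')(-12, Function('b')(2, -4))) = Add(Mul(153, 33), Rational(24, 5)) = Add(5049, Rational(24, 5)) = Rational(25269, 5)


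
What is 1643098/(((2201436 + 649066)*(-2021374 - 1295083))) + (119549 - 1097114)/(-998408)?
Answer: 4620737444150119463/4719258616127114456 ≈ 0.97912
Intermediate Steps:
1643098/(((2201436 + 649066)*(-2021374 - 1295083))) + (119549 - 1097114)/(-998408) = 1643098/((2850502*(-3316457))) - 977565*(-1/998408) = 1643098/(-9453567311414) + 977565/998408 = 1643098*(-1/9453567311414) + 977565/998408 = -821549/4726783655707 + 977565/998408 = 4620737444150119463/4719258616127114456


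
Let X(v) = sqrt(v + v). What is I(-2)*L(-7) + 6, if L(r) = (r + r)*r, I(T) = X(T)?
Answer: 6 + 196*I ≈ 6.0 + 196.0*I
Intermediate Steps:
X(v) = sqrt(2)*sqrt(v) (X(v) = sqrt(2*v) = sqrt(2)*sqrt(v))
I(T) = sqrt(2)*sqrt(T)
L(r) = 2*r**2 (L(r) = (2*r)*r = 2*r**2)
I(-2)*L(-7) + 6 = (sqrt(2)*sqrt(-2))*(2*(-7)**2) + 6 = (sqrt(2)*(I*sqrt(2)))*(2*49) + 6 = (2*I)*98 + 6 = 196*I + 6 = 6 + 196*I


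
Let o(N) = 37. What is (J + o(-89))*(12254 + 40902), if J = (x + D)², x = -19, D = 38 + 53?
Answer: 277527476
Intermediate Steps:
D = 91
J = 5184 (J = (-19 + 91)² = 72² = 5184)
(J + o(-89))*(12254 + 40902) = (5184 + 37)*(12254 + 40902) = 5221*53156 = 277527476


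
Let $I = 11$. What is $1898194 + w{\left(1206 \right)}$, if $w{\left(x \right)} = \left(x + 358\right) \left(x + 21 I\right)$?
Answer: $4145662$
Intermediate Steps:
$w{\left(x \right)} = \left(231 + x\right) \left(358 + x\right)$ ($w{\left(x \right)} = \left(x + 358\right) \left(x + 21 \cdot 11\right) = \left(358 + x\right) \left(x + 231\right) = \left(358 + x\right) \left(231 + x\right) = \left(231 + x\right) \left(358 + x\right)$)
$1898194 + w{\left(1206 \right)} = 1898194 + \left(82698 + 1206^{2} + 589 \cdot 1206\right) = 1898194 + \left(82698 + 1454436 + 710334\right) = 1898194 + 2247468 = 4145662$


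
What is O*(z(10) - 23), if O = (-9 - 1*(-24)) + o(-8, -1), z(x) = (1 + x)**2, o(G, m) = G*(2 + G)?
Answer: 6174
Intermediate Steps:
O = 63 (O = (-9 - 1*(-24)) - 8*(2 - 8) = (-9 + 24) - 8*(-6) = 15 + 48 = 63)
O*(z(10) - 23) = 63*((1 + 10)**2 - 23) = 63*(11**2 - 23) = 63*(121 - 23) = 63*98 = 6174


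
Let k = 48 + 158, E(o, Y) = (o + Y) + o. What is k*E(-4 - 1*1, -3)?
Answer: -2678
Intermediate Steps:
E(o, Y) = Y + 2*o (E(o, Y) = (Y + o) + o = Y + 2*o)
k = 206
k*E(-4 - 1*1, -3) = 206*(-3 + 2*(-4 - 1*1)) = 206*(-3 + 2*(-4 - 1)) = 206*(-3 + 2*(-5)) = 206*(-3 - 10) = 206*(-13) = -2678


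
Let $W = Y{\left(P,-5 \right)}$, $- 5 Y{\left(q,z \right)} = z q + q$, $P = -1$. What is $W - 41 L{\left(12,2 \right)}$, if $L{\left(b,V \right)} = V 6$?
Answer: $- \frac{2464}{5} \approx -492.8$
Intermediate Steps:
$L{\left(b,V \right)} = 6 V$
$Y{\left(q,z \right)} = - \frac{q}{5} - \frac{q z}{5}$ ($Y{\left(q,z \right)} = - \frac{z q + q}{5} = - \frac{q z + q}{5} = - \frac{q + q z}{5} = - \frac{q}{5} - \frac{q z}{5}$)
$W = - \frac{4}{5}$ ($W = \left(- \frac{1}{5}\right) \left(-1\right) \left(1 - 5\right) = \left(- \frac{1}{5}\right) \left(-1\right) \left(-4\right) = - \frac{4}{5} \approx -0.8$)
$W - 41 L{\left(12,2 \right)} = - \frac{4}{5} - 41 \cdot 6 \cdot 2 = - \frac{4}{5} - 492 = - \frac{2464}{5}$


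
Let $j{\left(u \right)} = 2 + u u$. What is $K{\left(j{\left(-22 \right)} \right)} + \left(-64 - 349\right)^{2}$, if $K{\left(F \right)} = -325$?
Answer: $170244$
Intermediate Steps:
$j{\left(u \right)} = 2 + u^{2}$
$K{\left(j{\left(-22 \right)} \right)} + \left(-64 - 349\right)^{2} = -325 + \left(-64 - 349\right)^{2} = -325 + \left(-413\right)^{2} = -325 + 170569 = 170244$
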